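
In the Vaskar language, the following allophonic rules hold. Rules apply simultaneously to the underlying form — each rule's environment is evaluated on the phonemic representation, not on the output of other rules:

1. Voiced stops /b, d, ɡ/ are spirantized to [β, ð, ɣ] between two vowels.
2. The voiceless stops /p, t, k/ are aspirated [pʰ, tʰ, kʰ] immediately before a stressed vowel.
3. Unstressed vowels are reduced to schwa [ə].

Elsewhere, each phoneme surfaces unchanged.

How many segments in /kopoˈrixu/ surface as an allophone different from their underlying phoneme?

Segments that undergo a rule: /o/ → [ə] (rule 3); /o/ → [ə] (rule 3); /u/ → [ə] (rule 3).
All other segments surface unchanged.

3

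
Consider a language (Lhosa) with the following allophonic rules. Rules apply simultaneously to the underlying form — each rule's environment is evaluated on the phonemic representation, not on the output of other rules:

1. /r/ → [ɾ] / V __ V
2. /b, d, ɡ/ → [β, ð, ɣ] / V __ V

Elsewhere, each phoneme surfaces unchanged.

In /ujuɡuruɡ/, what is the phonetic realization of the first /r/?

[ɾ]

Rule 1 applies to /r/ (between /u/ and /u/: between two vowels) → [ɾ].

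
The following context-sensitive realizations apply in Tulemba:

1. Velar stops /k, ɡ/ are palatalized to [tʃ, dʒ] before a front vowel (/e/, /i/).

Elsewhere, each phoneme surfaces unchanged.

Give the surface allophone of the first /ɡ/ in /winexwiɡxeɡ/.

/ɡ/ — between /i/ and /x/; rule 1 does not apply here → [ɡ].

[ɡ]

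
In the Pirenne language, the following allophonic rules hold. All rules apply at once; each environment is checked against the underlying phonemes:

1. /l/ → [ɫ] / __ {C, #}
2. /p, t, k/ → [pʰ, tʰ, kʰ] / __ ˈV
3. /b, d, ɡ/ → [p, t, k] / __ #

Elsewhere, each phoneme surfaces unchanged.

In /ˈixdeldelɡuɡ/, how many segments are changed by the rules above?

3

Segments that undergo a rule: /l/ → [ɫ] (rule 1); /l/ → [ɫ] (rule 1); /ɡ/ → [k] (rule 3).
All other segments surface unchanged.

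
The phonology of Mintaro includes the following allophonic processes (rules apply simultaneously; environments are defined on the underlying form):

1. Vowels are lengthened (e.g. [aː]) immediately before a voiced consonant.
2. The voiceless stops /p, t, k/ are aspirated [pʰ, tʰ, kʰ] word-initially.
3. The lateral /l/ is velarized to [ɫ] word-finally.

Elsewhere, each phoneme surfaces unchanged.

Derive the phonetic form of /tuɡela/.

/t/ (word-initial): word-initially, so rule 2 applies → [tʰ].
/u/ — between /t/ and /ɡ/, before a voiced consonant — surfaces as [uː] (rule 1).
/ɡ/ (between /u/ and /e/) is unaffected → [ɡ].
/e/ (between /ɡ/ and /l/) occurs before a voiced consonant → [eː] by rule 1.
/l/ — between /e/ and /a/; rule 3 does not apply here → [l].
/a/ — word-final; rule 1 does not apply here → [a].

[tʰuːɡeːla]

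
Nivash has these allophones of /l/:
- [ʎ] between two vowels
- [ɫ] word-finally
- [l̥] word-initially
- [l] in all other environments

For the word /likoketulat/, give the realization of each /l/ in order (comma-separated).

Occurrence 1 (position 1): word-initially → [l̥].
Occurrence 2 (position 9): between two vowels → [ʎ].

[l̥], [ʎ]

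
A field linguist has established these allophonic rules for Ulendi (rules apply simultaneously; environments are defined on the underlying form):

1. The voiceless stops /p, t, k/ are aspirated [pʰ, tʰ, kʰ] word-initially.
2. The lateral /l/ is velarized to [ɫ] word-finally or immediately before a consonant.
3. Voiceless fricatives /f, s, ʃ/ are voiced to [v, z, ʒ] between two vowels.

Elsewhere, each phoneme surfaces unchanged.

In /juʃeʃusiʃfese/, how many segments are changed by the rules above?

4

Segments that undergo a rule: /ʃ/ → [ʒ] (rule 3); /ʃ/ → [ʒ] (rule 3); /s/ → [z] (rule 3); /s/ → [z] (rule 3).
All other segments surface unchanged.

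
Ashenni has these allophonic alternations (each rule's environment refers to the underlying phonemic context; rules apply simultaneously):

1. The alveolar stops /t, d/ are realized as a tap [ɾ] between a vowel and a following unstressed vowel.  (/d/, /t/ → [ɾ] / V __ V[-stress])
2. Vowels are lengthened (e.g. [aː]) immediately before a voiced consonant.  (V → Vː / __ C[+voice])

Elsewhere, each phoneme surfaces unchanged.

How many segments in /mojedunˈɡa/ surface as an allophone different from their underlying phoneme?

4

Segments that undergo a rule: /o/ → [oː] (rule 2); /e/ → [eː] (rule 2); /d/ → [ɾ] (rule 1); /u/ → [uː] (rule 2).
All other segments surface unchanged.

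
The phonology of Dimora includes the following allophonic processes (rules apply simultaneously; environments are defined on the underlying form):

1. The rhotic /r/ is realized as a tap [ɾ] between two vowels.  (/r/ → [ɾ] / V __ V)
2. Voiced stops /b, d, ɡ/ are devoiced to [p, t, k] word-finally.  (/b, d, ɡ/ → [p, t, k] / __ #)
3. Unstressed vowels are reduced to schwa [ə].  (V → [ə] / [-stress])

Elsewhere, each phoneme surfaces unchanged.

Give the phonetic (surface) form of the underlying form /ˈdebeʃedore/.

[ˈdebəʃədəɾə]

/d/ (word-initial): rule 2 targets it, but not word-finally → unchanged [d].
/e/ (between /d/ and /b/) is in the target of rule 3 but the environment (in an unstressed syllable) is not met → [e].
/b/ (between /e/ and /e/): rule 2 targets it, but not word-finally → unchanged [b].
/e/ meets the environment for rule 3 (in an unstressed syllable) → [ə].
/ʃ/ (between /e/ and /e/) is unaffected → [ʃ].
Rule 3 applies to /e/ (between /ʃ/ and /d/: in an unstressed syllable) → [ə].
/d/ (between /e/ and /o/) fails the environment for rule 2, so it stays [d].
/o/ (between /d/ and /r/): in an unstressed syllable, so rule 3 applies → [ə].
/r/ — between /o/ and /e/, between two vowels — surfaces as [ɾ] (rule 1).
/e/ (word-final): in an unstressed syllable, so rule 3 applies → [ə].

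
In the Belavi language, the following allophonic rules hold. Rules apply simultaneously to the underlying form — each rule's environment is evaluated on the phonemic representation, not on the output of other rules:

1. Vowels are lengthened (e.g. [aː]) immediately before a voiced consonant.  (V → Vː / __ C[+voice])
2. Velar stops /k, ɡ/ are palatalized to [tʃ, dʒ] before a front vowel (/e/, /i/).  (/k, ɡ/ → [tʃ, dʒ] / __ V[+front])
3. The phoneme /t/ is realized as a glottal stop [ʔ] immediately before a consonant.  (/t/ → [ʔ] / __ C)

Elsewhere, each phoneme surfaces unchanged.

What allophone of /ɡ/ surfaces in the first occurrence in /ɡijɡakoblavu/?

/ɡ/ — word-initial, before a front vowel — surfaces as [dʒ] (rule 2).

[dʒ]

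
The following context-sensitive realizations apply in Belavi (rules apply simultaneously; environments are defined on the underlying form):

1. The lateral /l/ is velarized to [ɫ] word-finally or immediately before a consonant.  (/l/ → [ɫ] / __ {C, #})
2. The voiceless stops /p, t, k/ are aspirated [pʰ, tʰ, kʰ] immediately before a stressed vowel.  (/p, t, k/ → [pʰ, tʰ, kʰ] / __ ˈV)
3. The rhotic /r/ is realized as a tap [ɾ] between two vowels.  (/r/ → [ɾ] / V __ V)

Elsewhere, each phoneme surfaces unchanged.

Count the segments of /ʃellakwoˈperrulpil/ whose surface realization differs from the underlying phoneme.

Segments that undergo a rule: /l/ → [ɫ] (rule 1); /p/ → [pʰ] (rule 2); /l/ → [ɫ] (rule 1); /l/ → [ɫ] (rule 1).
All other segments surface unchanged.

4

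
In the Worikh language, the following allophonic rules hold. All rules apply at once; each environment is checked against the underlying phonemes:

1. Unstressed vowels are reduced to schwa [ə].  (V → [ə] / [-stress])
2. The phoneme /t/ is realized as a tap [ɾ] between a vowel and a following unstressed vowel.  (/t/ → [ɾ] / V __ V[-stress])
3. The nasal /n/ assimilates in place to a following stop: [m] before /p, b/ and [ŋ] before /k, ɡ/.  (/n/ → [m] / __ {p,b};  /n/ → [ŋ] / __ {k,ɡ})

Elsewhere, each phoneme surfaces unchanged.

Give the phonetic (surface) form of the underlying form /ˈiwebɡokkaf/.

/i/ (word-initial) fails the environment for rule 1, so it stays [i].
/w/ (between /i/ and /e/): no rule targets it → [w].
/e/ (between /w/ and /b/): in an unstressed syllable, so rule 1 applies → [ə].
/b/ — not in any rule's target class → [b].
/ɡ/ (between /b/ and /o/): no rule targets it → [ɡ].
/o/ (between /ɡ/ and /k/): in an unstressed syllable, so rule 1 applies → [ə].
/k/ stays [k].
/k/ — not in any rule's target class → [k].
/a/ — between /k/ and /f/, in an unstressed syllable — surfaces as [ə] (rule 1).
/f/ stays [f].

[ˈiwəbɡəkkəf]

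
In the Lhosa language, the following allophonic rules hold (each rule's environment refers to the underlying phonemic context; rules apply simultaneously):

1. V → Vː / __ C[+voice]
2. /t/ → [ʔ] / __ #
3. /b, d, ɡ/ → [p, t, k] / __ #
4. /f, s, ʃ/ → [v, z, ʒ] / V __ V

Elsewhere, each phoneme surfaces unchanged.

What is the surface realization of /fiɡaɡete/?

[fiːɡaːɡete]

/f/ (word-initial) is in the target of rule 4 but the environment (between two vowels) is not met → [f].
Rule 1 applies to /i/ (between /f/ and /ɡ/: before a voiced consonant) → [iː].
/ɡ/ (between /i/ and /a/): rule 3 targets it, but not word-finally → unchanged [ɡ].
/a/ (between /ɡ/ and /ɡ/): before a voiced consonant, so rule 1 applies → [aː].
/ɡ/ (between /a/ and /e/) is in the target of rule 3 but the environment (word-finally) is not met → [ɡ].
/e/ — between /ɡ/ and /t/; rule 1 does not apply here → [e].
/t/ (between /e/ and /e/) fails the environment for rule 2, so it stays [t].
/e/ (word-final) fails the environment for rule 1, so it stays [e].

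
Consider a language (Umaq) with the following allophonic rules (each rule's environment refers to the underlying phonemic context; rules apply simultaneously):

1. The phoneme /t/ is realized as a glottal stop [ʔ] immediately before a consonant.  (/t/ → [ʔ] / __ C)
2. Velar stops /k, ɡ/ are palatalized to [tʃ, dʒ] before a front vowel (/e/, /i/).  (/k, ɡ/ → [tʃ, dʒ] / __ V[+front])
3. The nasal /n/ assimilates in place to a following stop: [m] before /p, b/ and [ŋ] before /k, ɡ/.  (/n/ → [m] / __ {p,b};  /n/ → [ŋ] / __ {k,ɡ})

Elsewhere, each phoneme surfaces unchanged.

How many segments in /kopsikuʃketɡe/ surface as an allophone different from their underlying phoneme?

Segments that undergo a rule: /k/ → [tʃ] (rule 2); /t/ → [ʔ] (rule 1); /ɡ/ → [dʒ] (rule 2).
All other segments surface unchanged.

3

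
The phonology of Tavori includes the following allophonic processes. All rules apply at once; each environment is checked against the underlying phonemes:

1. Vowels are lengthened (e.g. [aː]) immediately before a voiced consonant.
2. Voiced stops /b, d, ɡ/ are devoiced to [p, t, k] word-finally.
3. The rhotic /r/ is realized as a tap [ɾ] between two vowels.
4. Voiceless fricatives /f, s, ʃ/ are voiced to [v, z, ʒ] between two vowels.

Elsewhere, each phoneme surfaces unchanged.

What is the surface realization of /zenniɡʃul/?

[zeːnniːɡʃuːl]

/e/ (between /z/ and /n/) occurs before a voiced consonant → [eː] by rule 1.
/i/ meets the environment for rule 1 (before a voiced consonant) → [iː].
/ɡ/ (between /i/ and /ʃ/) fails the environment for rule 2, so it stays [ɡ].
/ʃ/ (between /ɡ/ and /u/) fails the environment for rule 4, so it stays [ʃ].
/u/ meets the environment for rule 1 (before a voiced consonant) → [uː].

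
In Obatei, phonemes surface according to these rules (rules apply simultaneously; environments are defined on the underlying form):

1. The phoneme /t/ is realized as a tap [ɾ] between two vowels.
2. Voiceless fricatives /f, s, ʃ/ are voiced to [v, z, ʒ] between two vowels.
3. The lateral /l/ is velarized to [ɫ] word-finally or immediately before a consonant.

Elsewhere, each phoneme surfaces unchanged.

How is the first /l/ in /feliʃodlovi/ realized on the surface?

[l]

/l/ (between /e/ and /i/) fails the environment for rule 3, so it stays [l].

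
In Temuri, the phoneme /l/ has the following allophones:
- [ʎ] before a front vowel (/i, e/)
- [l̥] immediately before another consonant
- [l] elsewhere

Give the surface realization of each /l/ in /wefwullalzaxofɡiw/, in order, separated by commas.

Occurrence 1 (position 6): immediately before another consonant → [l̥].
Occurrence 2 (position 7): no conditioning environment matches → elsewhere allophone [l].
Occurrence 3 (position 9): immediately before another consonant → [l̥].

[l̥], [l], [l̥]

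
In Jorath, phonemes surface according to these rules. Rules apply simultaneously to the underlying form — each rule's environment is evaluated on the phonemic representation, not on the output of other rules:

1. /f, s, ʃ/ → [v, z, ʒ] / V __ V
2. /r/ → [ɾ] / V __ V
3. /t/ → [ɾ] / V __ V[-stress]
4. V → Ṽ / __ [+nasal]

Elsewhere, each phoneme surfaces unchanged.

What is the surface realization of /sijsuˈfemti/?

/s/ (word-initial) fails the environment for rule 1, so it stays [s].
/i/ (between /s/ and /j/) fails the environment for rule 4, so it stays [i].
/j/ — not in any rule's target class → [j].
/s/ (between /j/ and /u/): rule 1 targets it, but not between two vowels → unchanged [s].
/u/ — between /s/ and /f/; rule 4 does not apply here → [u].
/f/ (between /u/ and /e/) occurs between two vowels → [v] by rule 1.
Rule 4 applies to /e/ (between /f/ and /m/: before a nasal consonant) → [ẽ].
/m/ (between /e/ and /t/): no rule targets it → [m].
/t/ (between /m/ and /i/) fails the environment for rule 3, so it stays [t].
/i/ (word-final) is in the target of rule 4 but the environment (before a nasal consonant) is not met → [i].

[sijsuˈvẽmti]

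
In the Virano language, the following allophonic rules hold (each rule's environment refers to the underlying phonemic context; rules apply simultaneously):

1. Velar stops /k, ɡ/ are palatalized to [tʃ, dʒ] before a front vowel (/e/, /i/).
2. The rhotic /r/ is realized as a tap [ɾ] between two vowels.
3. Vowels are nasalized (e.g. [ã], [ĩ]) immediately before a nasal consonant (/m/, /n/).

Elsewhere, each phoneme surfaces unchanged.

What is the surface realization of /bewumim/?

[bewũmĩm]

/b/ (word-initial) is unaffected → [b].
/e/ (between /b/ and /w/) is in the target of rule 3 but the environment (before a nasal consonant) is not met → [e].
/w/ stays [w].
/u/ (between /w/ and /m/) occurs before a nasal consonant → [ũ] by rule 3.
/m/ (between /u/ and /i/) is unaffected → [m].
Rule 3 applies to /i/ (between /m/ and /m/: before a nasal consonant) → [ĩ].
/m/ (word-final) is unaffected → [m].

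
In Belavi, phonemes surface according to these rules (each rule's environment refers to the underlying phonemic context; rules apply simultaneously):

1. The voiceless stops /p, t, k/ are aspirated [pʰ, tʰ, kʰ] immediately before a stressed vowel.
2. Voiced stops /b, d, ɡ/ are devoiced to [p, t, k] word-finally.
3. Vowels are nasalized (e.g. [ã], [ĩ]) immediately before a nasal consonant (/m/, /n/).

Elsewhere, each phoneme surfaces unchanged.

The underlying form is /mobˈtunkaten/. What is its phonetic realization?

/m/ stays [m].
/o/ — between /m/ and /b/; rule 3 does not apply here → [o].
/b/ (between /o/ and /t/): rule 2 targets it, but not word-finally → unchanged [b].
/t/ (between /b/ and /u/): immediately before a stressed vowel, so rule 1 applies → [tʰ].
/u/ (between /t/ and /n/) occurs before a nasal consonant → [ũ] by rule 3.
/n/ (between /u/ and /k/): no rule targets it → [n].
/k/ (between /n/ and /a/): rule 1 targets it, but not immediately before a stressed vowel → unchanged [k].
/a/ (between /k/ and /t/): rule 3 targets it, but not before a nasal consonant → unchanged [a].
/t/ (between /a/ and /e/) fails the environment for rule 1, so it stays [t].
Rule 3 applies to /e/ (between /t/ and /n/: before a nasal consonant) → [ẽ].
/n/ — not in any rule's target class → [n].

[mobˈtʰũnkatẽn]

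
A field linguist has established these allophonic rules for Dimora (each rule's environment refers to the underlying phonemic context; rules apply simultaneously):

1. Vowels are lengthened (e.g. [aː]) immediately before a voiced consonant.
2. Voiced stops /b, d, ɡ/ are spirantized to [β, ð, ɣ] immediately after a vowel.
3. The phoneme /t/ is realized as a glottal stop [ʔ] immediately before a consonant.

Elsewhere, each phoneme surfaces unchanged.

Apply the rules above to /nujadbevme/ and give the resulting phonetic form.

[nuːjaːðbeːvme]

/n/ (word-initial): no rule targets it → [n].
/u/ (between /n/ and /j/): before a voiced consonant, so rule 1 applies → [uː].
/j/ (between /u/ and /a/): no rule targets it → [j].
/a/ — between /j/ and /d/, before a voiced consonant — surfaces as [aː] (rule 1).
/d/ (between /a/ and /b/): immediately after a vowel, so rule 2 applies → [ð].
/b/ (between /d/ and /e/) is in the target of rule 2 but the environment (immediately after a vowel) is not met → [b].
/e/ (between /b/ and /v/): before a voiced consonant, so rule 1 applies → [eː].
/v/ (between /e/ and /m/): no rule targets it → [v].
/m/ — not in any rule's target class → [m].
/e/ (word-final): rule 1 targets it, but not before a voiced consonant → unchanged [e].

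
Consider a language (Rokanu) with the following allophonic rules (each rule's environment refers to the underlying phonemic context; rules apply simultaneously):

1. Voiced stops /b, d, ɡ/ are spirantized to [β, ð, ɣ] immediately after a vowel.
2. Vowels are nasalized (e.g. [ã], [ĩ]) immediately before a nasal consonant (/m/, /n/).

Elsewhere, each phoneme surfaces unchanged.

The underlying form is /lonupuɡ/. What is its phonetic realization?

[lõnupuɣ]

/o/ — between /l/ and /n/, before a nasal consonant — surfaces as [õ] (rule 2).
/u/ (between /n/ and /p/): rule 2 targets it, but not before a nasal consonant → unchanged [u].
/u/ — between /p/ and /ɡ/; rule 2 does not apply here → [u].
Rule 1 applies to /ɡ/ (word-final: immediately after a vowel) → [ɣ].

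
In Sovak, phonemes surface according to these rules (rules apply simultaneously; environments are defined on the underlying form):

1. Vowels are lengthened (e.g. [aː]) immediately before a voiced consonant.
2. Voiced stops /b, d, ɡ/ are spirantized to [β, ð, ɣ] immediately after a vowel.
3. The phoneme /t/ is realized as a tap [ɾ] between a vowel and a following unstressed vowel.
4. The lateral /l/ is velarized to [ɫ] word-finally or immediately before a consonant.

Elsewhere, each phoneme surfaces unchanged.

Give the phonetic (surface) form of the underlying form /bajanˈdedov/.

/b/ (word-initial) fails the environment for rule 2, so it stays [b].
/a/ — between /b/ and /j/, before a voiced consonant — surfaces as [aː] (rule 1).
/j/ (between /a/ and /a/): no rule targets it → [j].
/a/ meets the environment for rule 1 (before a voiced consonant) → [aː].
/n/ stays [n].
/d/ (between /n/ and /e/) fails the environment for rule 2, so it stays [d].
/e/ (between /d/ and /d/): before a voiced consonant, so rule 1 applies → [eː].
/d/ meets the environment for rule 2 (immediately after a vowel) → [ð].
/o/ meets the environment for rule 1 (before a voiced consonant) → [oː].
/v/ — not in any rule's target class → [v].

[baːjaːnˈdeːðoːv]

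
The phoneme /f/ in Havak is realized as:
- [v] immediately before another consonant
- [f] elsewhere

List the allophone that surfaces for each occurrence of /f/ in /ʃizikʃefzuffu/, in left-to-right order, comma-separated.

Occurrence 1 (position 8): immediately before another consonant → [v].
Occurrence 2 (position 11): immediately before another consonant → [v].
Occurrence 3 (position 12): no conditioning environment matches → elsewhere allophone [f].

[v], [v], [f]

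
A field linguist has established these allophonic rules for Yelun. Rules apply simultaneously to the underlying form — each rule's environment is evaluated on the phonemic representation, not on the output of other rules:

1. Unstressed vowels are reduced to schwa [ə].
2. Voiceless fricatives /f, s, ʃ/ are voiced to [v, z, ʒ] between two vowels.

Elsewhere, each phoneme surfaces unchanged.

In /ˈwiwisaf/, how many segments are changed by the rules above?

Segments that undergo a rule: /i/ → [ə] (rule 1); /s/ → [z] (rule 2); /a/ → [ə] (rule 1).
All other segments surface unchanged.

3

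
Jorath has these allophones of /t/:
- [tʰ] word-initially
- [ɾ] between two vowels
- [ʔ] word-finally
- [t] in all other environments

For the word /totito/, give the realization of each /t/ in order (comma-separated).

Occurrence 1 (position 1): word-initially → [tʰ].
Occurrence 2 (position 3): between two vowels → [ɾ].
Occurrence 3 (position 5): between two vowels → [ɾ].

[tʰ], [ɾ], [ɾ]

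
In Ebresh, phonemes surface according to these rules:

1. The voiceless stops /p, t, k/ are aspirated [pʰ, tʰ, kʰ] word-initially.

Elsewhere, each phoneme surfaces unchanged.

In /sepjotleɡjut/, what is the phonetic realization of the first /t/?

/t/ (between /o/ and /l/) is in the target of rule 1 but the environment (word-initially) is not met → [t].

[t]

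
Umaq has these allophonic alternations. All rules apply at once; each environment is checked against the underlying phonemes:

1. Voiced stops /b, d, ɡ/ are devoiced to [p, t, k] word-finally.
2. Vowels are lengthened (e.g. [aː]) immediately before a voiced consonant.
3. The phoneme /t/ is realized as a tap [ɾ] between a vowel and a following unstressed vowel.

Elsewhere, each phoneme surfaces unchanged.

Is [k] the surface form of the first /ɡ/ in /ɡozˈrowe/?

No

/ɡ/ (word-initial) fails the environment for rule 1, so it stays [ɡ].
The actual realization is [ɡ], not [k].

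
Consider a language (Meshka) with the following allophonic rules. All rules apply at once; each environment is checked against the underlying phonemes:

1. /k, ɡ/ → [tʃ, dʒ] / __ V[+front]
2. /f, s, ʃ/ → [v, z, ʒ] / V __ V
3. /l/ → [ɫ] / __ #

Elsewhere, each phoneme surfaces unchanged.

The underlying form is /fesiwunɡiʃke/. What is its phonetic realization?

[feziwundʒiʃtʃe]

/f/ (word-initial): rule 2 targets it, but not between two vowels → unchanged [f].
/e/ (between /f/ and /s/) is unaffected → [e].
/s/ meets the environment for rule 2 (between two vowels) → [z].
/i/ — not in any rule's target class → [i].
/w/ stays [w].
/u/ (between /w/ and /n/) is unaffected → [u].
/n/ (between /u/ and /ɡ/): no rule targets it → [n].
/ɡ/ (between /n/ and /i/) occurs before a front vowel → [dʒ] by rule 1.
/i/ — not in any rule's target class → [i].
/ʃ/ — between /i/ and /k/; rule 2 does not apply here → [ʃ].
/k/ — between /ʃ/ and /e/, before a front vowel — surfaces as [tʃ] (rule 1).
/e/ (word-final): no rule targets it → [e].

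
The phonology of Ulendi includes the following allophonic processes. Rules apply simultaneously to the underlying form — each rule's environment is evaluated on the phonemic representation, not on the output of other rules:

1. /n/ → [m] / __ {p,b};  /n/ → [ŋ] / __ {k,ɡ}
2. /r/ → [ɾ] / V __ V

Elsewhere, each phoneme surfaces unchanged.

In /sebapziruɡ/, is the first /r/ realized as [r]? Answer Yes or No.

No

/r/ (between /i/ and /u/) occurs between two vowels → [ɾ] by rule 2.
The actual realization is [ɾ], not [r].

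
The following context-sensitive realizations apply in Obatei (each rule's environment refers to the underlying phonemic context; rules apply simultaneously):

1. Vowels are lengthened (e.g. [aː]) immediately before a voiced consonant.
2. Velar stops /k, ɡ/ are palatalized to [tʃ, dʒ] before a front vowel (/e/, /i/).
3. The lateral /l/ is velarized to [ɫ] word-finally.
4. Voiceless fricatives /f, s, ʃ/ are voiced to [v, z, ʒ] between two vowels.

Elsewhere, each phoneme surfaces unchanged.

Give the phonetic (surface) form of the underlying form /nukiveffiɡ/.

[nutʃiːveffiːɡ]

/u/ (between /n/ and /k/) is in the target of rule 1 but the environment (before a voiced consonant) is not met → [u].
Rule 2 applies to /k/ (between /u/ and /i/: before a front vowel) → [tʃ].
Rule 1 applies to /i/ (between /k/ and /v/: before a voiced consonant) → [iː].
/e/ (between /v/ and /f/) fails the environment for rule 1, so it stays [e].
/f/ (between /e/ and /f/) is in the target of rule 4 but the environment (between two vowels) is not met → [f].
/f/ — between /f/ and /i/; rule 4 does not apply here → [f].
/i/ (between /f/ and /ɡ/) occurs before a voiced consonant → [iː] by rule 1.
/ɡ/ — word-final; rule 2 does not apply here → [ɡ].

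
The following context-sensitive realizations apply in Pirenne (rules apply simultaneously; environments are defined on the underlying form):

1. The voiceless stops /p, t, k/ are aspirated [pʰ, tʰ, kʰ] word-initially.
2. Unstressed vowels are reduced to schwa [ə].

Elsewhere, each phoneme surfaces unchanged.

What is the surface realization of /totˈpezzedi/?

[tʰətˈpezzədə]

/t/ (word-initial): word-initially, so rule 1 applies → [tʰ].
Rule 2 applies to /o/ (between /t/ and /t/: in an unstressed syllable) → [ə].
/t/ (between /o/ and /p/) is in the target of rule 1 but the environment (word-initially) is not met → [t].
/p/ (between /t/ and /e/) is in the target of rule 1 but the environment (word-initially) is not met → [p].
/e/ (between /p/ and /z/): rule 2 targets it, but not in an unstressed syllable → unchanged [e].
/z/ (between /e/ and /z/) is unaffected → [z].
/z/ (between /z/ and /e/) is unaffected → [z].
/e/ — between /z/ and /d/, in an unstressed syllable — surfaces as [ə] (rule 2).
/d/ — not in any rule's target class → [d].
/i/ (word-final): in an unstressed syllable, so rule 2 applies → [ə].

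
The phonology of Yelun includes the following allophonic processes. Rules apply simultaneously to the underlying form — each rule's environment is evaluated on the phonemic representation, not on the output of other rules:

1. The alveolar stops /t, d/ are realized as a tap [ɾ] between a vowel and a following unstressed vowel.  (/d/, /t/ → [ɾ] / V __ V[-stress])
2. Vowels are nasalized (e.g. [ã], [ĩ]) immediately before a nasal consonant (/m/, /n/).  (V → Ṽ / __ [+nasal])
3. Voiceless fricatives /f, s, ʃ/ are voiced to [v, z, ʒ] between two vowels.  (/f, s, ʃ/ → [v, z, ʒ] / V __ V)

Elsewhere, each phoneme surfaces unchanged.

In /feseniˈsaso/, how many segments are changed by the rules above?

Segments that undergo a rule: /s/ → [z] (rule 3); /e/ → [ẽ] (rule 2); /s/ → [z] (rule 3); /s/ → [z] (rule 3).
All other segments surface unchanged.

4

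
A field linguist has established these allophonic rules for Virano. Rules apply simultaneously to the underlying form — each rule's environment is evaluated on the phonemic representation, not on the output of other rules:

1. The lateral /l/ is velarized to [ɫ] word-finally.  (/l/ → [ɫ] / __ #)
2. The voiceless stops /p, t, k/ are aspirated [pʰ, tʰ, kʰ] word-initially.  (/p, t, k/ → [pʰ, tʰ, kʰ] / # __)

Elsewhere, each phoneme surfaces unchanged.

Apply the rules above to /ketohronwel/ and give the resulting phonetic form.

[kʰetohronweɫ]

/k/ meets the environment for rule 2 (word-initially) → [kʰ].
/e/ (between /k/ and /t/): no rule targets it → [e].
/t/ (between /e/ and /o/) fails the environment for rule 2, so it stays [t].
/o/ — not in any rule's target class → [o].
/h/ (between /o/ and /r/) is unaffected → [h].
/r/ (between /h/ and /o/) is unaffected → [r].
/o/ stays [o].
/n/ (between /o/ and /w/): no rule targets it → [n].
/w/ (between /n/ and /e/) is unaffected → [w].
/e/ — not in any rule's target class → [e].
/l/ (word-final): word-finally, so rule 1 applies → [ɫ].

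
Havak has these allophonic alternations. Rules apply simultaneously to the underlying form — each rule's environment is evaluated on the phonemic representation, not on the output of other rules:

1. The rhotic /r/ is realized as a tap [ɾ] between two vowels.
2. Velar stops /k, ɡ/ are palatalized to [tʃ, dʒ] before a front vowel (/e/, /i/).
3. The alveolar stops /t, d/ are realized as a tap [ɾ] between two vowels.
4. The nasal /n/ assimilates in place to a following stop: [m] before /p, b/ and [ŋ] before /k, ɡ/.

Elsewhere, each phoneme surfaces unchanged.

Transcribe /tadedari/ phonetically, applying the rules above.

/t/ (word-initial): rule 3 targets it, but not between two vowels → unchanged [t].
/a/ (between /t/ and /d/): no rule targets it → [a].
/d/ (between /a/ and /e/): between two vowels, so rule 3 applies → [ɾ].
/e/ stays [e].
/d/ (between /e/ and /a/): between two vowels, so rule 3 applies → [ɾ].
/a/ — not in any rule's target class → [a].
/r/ (between /a/ and /i/) occurs between two vowels → [ɾ] by rule 1.
/i/ (word-final) is unaffected → [i].

[taɾeɾaɾi]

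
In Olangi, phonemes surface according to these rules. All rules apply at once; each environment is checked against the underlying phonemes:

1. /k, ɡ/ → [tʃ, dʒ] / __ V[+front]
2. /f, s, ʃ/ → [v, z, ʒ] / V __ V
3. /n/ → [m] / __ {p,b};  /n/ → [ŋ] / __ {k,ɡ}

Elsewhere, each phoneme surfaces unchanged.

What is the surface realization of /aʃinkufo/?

/ʃ/ meets the environment for rule 2 (between two vowels) → [ʒ].
/n/ — between /i/ and /k/, before a labial or velar stop — surfaces as [ŋ] (rule 3).
/k/ (between /n/ and /u/): rule 1 targets it, but not before a front vowel → unchanged [k].
Rule 2 applies to /f/ (between /u/ and /o/: between two vowels) → [v].

[aʒiŋkuvo]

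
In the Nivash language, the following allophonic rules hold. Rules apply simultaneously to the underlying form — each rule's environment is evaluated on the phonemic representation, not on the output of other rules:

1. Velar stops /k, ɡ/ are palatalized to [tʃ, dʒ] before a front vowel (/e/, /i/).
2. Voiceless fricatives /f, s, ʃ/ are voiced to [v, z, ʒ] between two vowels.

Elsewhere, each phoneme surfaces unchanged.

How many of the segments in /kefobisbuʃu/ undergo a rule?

Segments that undergo a rule: /k/ → [tʃ] (rule 1); /f/ → [v] (rule 2); /ʃ/ → [ʒ] (rule 2).
All other segments surface unchanged.

3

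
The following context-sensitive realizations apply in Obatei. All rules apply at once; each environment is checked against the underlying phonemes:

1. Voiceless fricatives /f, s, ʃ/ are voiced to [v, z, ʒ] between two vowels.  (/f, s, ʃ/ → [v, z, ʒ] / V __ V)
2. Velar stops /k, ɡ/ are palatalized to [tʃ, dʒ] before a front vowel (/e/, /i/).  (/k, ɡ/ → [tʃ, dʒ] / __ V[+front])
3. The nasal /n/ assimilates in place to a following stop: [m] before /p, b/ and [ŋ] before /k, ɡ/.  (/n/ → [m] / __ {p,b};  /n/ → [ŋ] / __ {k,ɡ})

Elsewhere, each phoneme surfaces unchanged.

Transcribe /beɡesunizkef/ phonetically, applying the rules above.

[bedʒezuniztʃef]

/b/ — not in any rule's target class → [b].
/e/ (between /b/ and /ɡ/): no rule targets it → [e].
/ɡ/ (between /e/ and /e/): before a front vowel, so rule 2 applies → [dʒ].
/e/ (between /ɡ/ and /s/): no rule targets it → [e].
/s/ — between /e/ and /u/, between two vowels — surfaces as [z] (rule 1).
/u/ (between /s/ and /n/) is unaffected → [u].
/n/ (between /u/ and /i/) fails the environment for rule 3, so it stays [n].
/i/ (between /n/ and /z/) is unaffected → [i].
/z/ — not in any rule's target class → [z].
/k/ (between /z/ and /e/) occurs before a front vowel → [tʃ] by rule 2.
/e/ — not in any rule's target class → [e].
/f/ (word-final) fails the environment for rule 1, so it stays [f].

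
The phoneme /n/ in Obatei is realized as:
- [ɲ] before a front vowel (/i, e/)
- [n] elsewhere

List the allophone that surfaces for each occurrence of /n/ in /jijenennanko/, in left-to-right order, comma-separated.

[ɲ], [n], [n], [n]

Occurrence 1 (position 5): before a front vowel (/i, e/) → [ɲ].
Occurrence 2 (position 7): no conditioning environment matches → elsewhere allophone [n].
Occurrence 3 (position 8): no conditioning environment matches → elsewhere allophone [n].
Occurrence 4 (position 10): no conditioning environment matches → elsewhere allophone [n].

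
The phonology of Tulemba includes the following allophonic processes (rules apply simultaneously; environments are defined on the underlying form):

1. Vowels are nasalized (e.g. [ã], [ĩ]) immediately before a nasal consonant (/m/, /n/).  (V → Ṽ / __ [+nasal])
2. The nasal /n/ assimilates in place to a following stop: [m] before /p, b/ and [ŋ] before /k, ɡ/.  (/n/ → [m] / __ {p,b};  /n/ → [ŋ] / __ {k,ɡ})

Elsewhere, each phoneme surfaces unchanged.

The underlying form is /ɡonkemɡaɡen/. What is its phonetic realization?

/ɡ/ stays [ɡ].
/o/ (between /ɡ/ and /n/): before a nasal consonant, so rule 1 applies → [õ].
/n/ (between /o/ and /k/) occurs before a labial or velar stop → [ŋ] by rule 2.
/k/ (between /n/ and /e/): no rule targets it → [k].
/e/ (between /k/ and /m/) occurs before a nasal consonant → [ẽ] by rule 1.
/m/ (between /e/ and /ɡ/): no rule targets it → [m].
/ɡ/ (between /m/ and /a/) is unaffected → [ɡ].
/a/ — between /ɡ/ and /ɡ/; rule 1 does not apply here → [a].
/ɡ/ stays [ɡ].
/e/ — between /ɡ/ and /n/, before a nasal consonant — surfaces as [ẽ] (rule 1).
/n/ (word-final): rule 2 targets it, but not before a labial or velar stop → unchanged [n].

[ɡõŋkẽmɡaɡẽn]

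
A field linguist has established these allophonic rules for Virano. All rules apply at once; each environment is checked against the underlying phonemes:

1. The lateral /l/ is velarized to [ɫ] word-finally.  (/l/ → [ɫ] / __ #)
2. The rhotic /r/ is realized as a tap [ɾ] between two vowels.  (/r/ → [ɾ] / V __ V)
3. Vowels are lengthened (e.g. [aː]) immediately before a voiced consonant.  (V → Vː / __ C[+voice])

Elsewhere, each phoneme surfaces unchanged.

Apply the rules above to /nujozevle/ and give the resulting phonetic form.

/n/ (word-initial) is unaffected → [n].
/u/ meets the environment for rule 3 (before a voiced consonant) → [uː].
/j/ — not in any rule's target class → [j].
/o/ meets the environment for rule 3 (before a voiced consonant) → [oː].
/z/ — not in any rule's target class → [z].
/e/ (between /z/ and /v/): before a voiced consonant, so rule 3 applies → [eː].
/v/ — not in any rule's target class → [v].
/l/ (between /v/ and /e/) is in the target of rule 1 but the environment (word-finally) is not met → [l].
/e/ (word-final): rule 3 targets it, but not before a voiced consonant → unchanged [e].

[nuːjoːzeːvle]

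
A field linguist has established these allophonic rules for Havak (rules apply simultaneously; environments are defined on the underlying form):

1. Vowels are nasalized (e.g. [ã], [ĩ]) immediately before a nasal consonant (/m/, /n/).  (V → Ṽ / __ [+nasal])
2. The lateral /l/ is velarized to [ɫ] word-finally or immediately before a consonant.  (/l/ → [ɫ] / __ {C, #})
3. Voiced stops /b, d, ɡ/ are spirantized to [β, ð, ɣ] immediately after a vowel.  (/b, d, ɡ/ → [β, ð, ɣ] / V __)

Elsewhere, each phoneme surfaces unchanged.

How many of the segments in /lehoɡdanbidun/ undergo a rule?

Segments that undergo a rule: /ɡ/ → [ɣ] (rule 3); /a/ → [ã] (rule 1); /d/ → [ð] (rule 3); /u/ → [ũ] (rule 1).
All other segments surface unchanged.

4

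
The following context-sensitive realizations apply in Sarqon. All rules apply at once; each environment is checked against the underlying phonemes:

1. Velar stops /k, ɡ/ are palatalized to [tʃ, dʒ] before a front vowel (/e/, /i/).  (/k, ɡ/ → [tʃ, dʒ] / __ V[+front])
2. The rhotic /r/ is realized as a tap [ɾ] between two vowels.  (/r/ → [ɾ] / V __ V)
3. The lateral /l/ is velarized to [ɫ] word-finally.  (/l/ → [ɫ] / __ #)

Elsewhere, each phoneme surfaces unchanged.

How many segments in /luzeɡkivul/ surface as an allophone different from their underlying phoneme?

2

Segments that undergo a rule: /k/ → [tʃ] (rule 1); /l/ → [ɫ] (rule 3).
All other segments surface unchanged.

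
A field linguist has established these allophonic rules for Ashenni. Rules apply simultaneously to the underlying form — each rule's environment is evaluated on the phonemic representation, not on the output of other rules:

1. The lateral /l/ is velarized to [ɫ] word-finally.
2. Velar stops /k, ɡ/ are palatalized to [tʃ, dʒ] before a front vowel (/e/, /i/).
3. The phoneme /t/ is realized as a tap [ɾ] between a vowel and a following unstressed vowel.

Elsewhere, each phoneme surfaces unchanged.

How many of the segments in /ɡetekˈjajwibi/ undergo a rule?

Segments that undergo a rule: /ɡ/ → [dʒ] (rule 2); /t/ → [ɾ] (rule 3).
All other segments surface unchanged.

2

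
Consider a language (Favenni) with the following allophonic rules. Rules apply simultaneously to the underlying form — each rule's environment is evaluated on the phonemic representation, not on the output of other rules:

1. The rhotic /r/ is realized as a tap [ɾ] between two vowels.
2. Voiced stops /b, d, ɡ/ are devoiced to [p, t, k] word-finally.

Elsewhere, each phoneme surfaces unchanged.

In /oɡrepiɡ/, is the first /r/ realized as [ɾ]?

No

/r/ (between /ɡ/ and /e/) is in the target of rule 1 but the environment (between two vowels) is not met → [r].
The actual realization is [r], not [ɾ].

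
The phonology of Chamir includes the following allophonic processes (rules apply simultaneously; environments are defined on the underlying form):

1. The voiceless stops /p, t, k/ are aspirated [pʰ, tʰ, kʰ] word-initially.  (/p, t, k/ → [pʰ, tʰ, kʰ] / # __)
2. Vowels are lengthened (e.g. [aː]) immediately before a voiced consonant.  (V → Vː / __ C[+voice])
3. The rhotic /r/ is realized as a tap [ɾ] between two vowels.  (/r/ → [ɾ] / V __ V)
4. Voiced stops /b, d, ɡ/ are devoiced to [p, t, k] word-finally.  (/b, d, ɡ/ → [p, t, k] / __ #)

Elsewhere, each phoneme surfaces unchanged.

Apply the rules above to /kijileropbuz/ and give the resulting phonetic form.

Rule 1 applies to /k/ (word-initial: word-initially) → [kʰ].
/i/ meets the environment for rule 2 (before a voiced consonant) → [iː].
/j/ — not in any rule's target class → [j].
/i/ meets the environment for rule 2 (before a voiced consonant) → [iː].
/l/ — not in any rule's target class → [l].
Rule 2 applies to /e/ (between /l/ and /r/: before a voiced consonant) → [eː].
/r/ meets the environment for rule 3 (between two vowels) → [ɾ].
/o/ — between /r/ and /p/; rule 2 does not apply here → [o].
/p/ (between /o/ and /b/) fails the environment for rule 1, so it stays [p].
/b/ (between /p/ and /u/) is in the target of rule 4 but the environment (word-finally) is not met → [b].
/u/ — between /b/ and /z/, before a voiced consonant — surfaces as [uː] (rule 2).
/z/ (word-final) is unaffected → [z].

[kʰiːjiːleːɾopbuːz]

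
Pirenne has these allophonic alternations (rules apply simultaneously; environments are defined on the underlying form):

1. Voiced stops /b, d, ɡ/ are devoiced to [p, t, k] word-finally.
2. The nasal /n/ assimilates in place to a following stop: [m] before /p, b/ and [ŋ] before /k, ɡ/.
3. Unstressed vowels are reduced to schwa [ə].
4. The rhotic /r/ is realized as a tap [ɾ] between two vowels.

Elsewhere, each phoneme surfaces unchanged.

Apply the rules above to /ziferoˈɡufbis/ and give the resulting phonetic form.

[zəfəɾəˈɡufbəs]

/z/ (word-initial) is unaffected → [z].
Rule 3 applies to /i/ (between /z/ and /f/: in an unstressed syllable) → [ə].
/f/ (between /i/ and /e/): no rule targets it → [f].
/e/ (between /f/ and /r/) occurs in an unstressed syllable → [ə] by rule 3.
/r/ — between /e/ and /o/, between two vowels — surfaces as [ɾ] (rule 4).
/o/ — between /r/ and /ɡ/, in an unstressed syllable — surfaces as [ə] (rule 3).
/ɡ/ — between /o/ and /u/; rule 1 does not apply here → [ɡ].
/u/ (between /ɡ/ and /f/): rule 3 targets it, but not in an unstressed syllable → unchanged [u].
/f/ — not in any rule's target class → [f].
/b/ (between /f/ and /i/) is in the target of rule 1 but the environment (word-finally) is not met → [b].
Rule 3 applies to /i/ (between /b/ and /s/: in an unstressed syllable) → [ə].
/s/ stays [s].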